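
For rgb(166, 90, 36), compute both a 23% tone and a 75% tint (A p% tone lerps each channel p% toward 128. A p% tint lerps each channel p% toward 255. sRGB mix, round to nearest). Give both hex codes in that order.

23% tone:
  R: 166 + 0.23×(128−166) = 166 − 8.74 = 157.26 → 157
  G: 90 + 8.74 = 98.74 → 99
  B: 36 + 21.16 = 57.16 → 57
  → #9d6339
75% tint:
  R: 166 + 0.75×(255−166) = 166 + 66.75 = 232.75 → 233
  G: 90 + 0.75×(255−90) = 90 + 123.75 = 213.75 → 214
  B: 36 + 0.75×(255−36) = 36 + 164.25 = 200.25 → 200
  → #e9d6c8

#9d6339, #e9d6c8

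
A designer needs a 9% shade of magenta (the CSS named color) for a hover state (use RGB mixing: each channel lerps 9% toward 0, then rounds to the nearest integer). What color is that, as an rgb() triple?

rgb(232, 0, 232)

CSS magenta is rgb(255, 0, 255).
A 9% shade moves each channel 9% toward 0:
  R: 255 − 22.95 = 232.05 → 232
  G: 0 + 0.09×(0−0) = 0 + 0 = 0 → 0
  B: 255 − 22.95 = 232.05 → 232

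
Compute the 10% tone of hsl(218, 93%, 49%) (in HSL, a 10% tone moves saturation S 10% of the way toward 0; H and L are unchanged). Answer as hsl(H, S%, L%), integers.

S moves 10% from 93 toward 0: 93 − 9.3 = 83.7 → 84.
H and L are unchanged.

hsl(218, 84%, 49%)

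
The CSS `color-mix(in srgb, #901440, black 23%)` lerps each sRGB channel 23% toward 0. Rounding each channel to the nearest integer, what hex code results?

#6F0F31

#901440 is rgb(144, 20, 64).
A 23% shade moves each channel 23% toward 0:
  R: 144 − 33.12 = 110.88 → 111
  G: 20 + 0.23×(0−20) = 20 − 4.6 = 15.4 → 15
  B: 64 + 0.23×(0−64) = 64 − 14.72 = 49.28 → 49
rgb(111, 15, 49) = #6F0F31.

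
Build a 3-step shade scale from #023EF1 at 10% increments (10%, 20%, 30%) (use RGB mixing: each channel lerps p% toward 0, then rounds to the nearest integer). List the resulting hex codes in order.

#0238D9, #0232C1, #012BA9

#023EF1 is rgb(2, 62, 241).
10%: (2→2, 62 − 6.2 = 55.8→56, 241 − 24.1 = 216.9→217) → #0238D9
20%: (2→2, 62 − 12.4 = 49.6→50, 241 − 48.2 = 192.8→193) → #0232C1
30%: (2 − 0.6 = 1.4→1, 62 − 18.6 = 43.4→43, 241 − 72.3 = 168.7→169) → #012BA9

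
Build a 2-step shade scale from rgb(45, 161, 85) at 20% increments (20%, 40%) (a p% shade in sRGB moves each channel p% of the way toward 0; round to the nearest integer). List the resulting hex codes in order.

20%: (45 − 9 = 36→36, 161 − 32.2 = 128.8→129, 85 − 17 = 68→68) → #248144
40%: (45 − 18 = 27→27, 161 − 64.4 = 96.6→97, 85 − 34 = 51→51) → #1b6133

#248144, #1b6133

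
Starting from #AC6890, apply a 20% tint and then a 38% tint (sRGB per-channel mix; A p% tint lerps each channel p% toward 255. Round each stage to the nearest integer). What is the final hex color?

#AC6890 is rgb(172, 104, 144).
A 20% tint moves each channel 20% toward 255:
  R: 172 + 0.2×(255−172) = 172 + 16.6 = 188.6 → 189
  G: 104 + 0.2×(255−104) = 104 + 30.2 = 134.2 → 134
  B: 144 + 0.2×(255−144) = 144 + 22.2 = 166.2 → 166
After the tint: rgb(189, 134, 166) = #BD86A6.
Lerp each channel 38% toward 255:
  R: 189 + 0.38×(255−189) = 189 + 25.08 = 214.08 → 214
  G: 134 + 45.98 = 179.98 → 180
  B: 166 + 0.38×(255−166) = 166 + 33.82 = 199.82 → 200
rgb(214, 180, 200) = #D6B4C8.

#D6B4C8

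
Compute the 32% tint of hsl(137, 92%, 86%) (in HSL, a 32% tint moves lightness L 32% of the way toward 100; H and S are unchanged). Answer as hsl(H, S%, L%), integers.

hsl(137, 92%, 90%)

L moves 32% from 86 toward 100: 86 + 4.48 = 90.48 → 90.
H and S are unchanged.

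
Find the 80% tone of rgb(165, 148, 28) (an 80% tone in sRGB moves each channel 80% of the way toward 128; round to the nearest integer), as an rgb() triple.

Lerp each channel 80% toward 128:
  R: 165 + 0.8×(128−165) = 165 − 29.6 = 135.4 → 135
  G: 148 − 16 = 132 → 132
  B: 28 + 80 = 108 → 108

rgb(135, 132, 108)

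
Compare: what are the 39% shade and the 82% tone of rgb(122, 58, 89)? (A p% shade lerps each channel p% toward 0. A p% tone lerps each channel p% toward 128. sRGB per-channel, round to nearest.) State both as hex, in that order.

#4a2336, #7f7379

39% shade:
  R: 122 − 47.58 = 74.42 → 74
  G: 58 − 22.62 = 35.38 → 35
  B: 89 + 0.39×(0−89) = 89 − 34.71 = 54.29 → 54
  → #4a2336
82% tone:
  R: 122 + 0.82×(128−122) = 122 + 4.92 = 126.92 → 127
  G: 58 + 57.4 = 115.4 → 115
  B: 89 + 0.82×(128−89) = 89 + 31.98 = 120.98 → 121
  → #7f7379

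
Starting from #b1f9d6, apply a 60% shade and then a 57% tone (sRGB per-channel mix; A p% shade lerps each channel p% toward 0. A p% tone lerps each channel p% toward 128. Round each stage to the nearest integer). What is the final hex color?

#67746e

#b1f9d6 is rgb(177, 249, 214).
A 60% shade moves each channel 60% toward 0:
  R: 177 + 0.6×(0−177) = 177 − 106.2 = 70.8 → 71
  G: 249 − 149.4 = 99.6 → 100
  B: 214 + 0.6×(0−214) = 214 − 128.4 = 85.6 → 86
After the shade: rgb(71, 100, 86) = #476456.
Per channel, c → c + 0.57(128 − c):
  R: 71 + 0.57×(128−71) = 71 + 32.49 = 103.49 → 103
  G: 100 + 15.96 = 115.96 → 116
  B: 86 + 23.94 = 109.94 → 110
rgb(103, 116, 110) = #67746e.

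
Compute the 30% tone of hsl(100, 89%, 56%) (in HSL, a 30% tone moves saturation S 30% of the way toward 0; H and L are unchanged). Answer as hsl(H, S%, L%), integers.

hsl(100, 62%, 56%)

S moves 30% from 89 toward 0: 89 − 26.7 = 62.3 → 62.
H and L are unchanged.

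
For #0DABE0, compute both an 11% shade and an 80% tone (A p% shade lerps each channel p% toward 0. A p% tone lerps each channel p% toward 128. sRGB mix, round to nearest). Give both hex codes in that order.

#0DABE0 is rgb(13, 171, 224).
11% shade:
  R: 13 + 0.11×(0−13) = 13 − 1.43 = 11.57 → 12
  G: 171 − 18.81 = 152.19 → 152
  B: 224 + 0.11×(0−224) = 224 − 24.64 = 199.36 → 199
  → #0C98C7
80% tone:
  R: 13 + 92 = 105 → 105
  G: 171 − 34.4 = 136.6 → 137
  B: 224 + 0.8×(128−224) = 224 − 76.8 = 147.2 → 147
  → #698993

#0C98C7, #698993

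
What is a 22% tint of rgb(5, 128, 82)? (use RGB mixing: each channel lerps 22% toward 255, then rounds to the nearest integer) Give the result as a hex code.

#3C9C78

Lerp each channel 22% toward 255:
  R: 5 + 55 = 60 → 60
  G: 128 + 0.22×(255−128) = 128 + 27.94 = 155.94 → 156
  B: 82 + 38.06 = 120.06 → 120
rgb(60, 156, 120) = #3C9C78.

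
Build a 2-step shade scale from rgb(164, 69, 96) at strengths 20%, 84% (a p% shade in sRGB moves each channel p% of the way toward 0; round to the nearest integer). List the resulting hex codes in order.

20%: (164 − 32.8 = 131.2→131, 69 − 13.8 = 55.2→55, 96 − 19.2 = 76.8→77) → #83374d
84%: (164 − 137.76 = 26.24→26, 69 − 57.96 = 11.04→11, 96 − 80.64 = 15.36→15) → #1a0b0f

#83374d, #1a0b0f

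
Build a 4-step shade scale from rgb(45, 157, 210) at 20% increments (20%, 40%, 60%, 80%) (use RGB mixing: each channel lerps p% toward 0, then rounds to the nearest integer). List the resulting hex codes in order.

#247ea8, #1b5e7e, #123f54, #091f2a

20%: (45 − 9 = 36→36, 157 − 31.4 = 125.6→126, 210 − 42 = 168→168) → #247ea8
40%: (45 − 18 = 27→27, 157 − 62.8 = 94.2→94, 210 − 84 = 126→126) → #1b5e7e
60%: (45 − 27 = 18→18, 157 − 94.2 = 62.8→63, 210 − 126 = 84→84) → #123f54
80%: (45 − 36 = 9→9, 157 − 125.6 = 31.4→31, 210 − 168 = 42→42) → #091f2a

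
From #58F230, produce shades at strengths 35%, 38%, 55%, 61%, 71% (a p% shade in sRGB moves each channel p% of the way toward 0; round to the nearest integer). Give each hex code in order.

#399D1F, #37961E, #286D16, #225E13, #1A460E

#58F230 is rgb(88, 242, 48).
35%: (88 − 30.8 = 57.2→57, 242 − 84.7 = 157.3→157, 48 − 16.8 = 31.2→31) → #399D1F
38%: (88 − 33.44 = 54.56→55, 242 − 91.96 = 150.04→150, 48 − 18.24 = 29.76→30) → #37961E
55%: (88 − 48.4 = 39.6→40, 242 − 133.1 = 108.9→109, 48 − 26.4 = 21.6→22) → #286D16
61%: (88 − 53.68 = 34.32→34, 242 − 147.62 = 94.38→94, 48 − 29.28 = 18.72→19) → #225E13
71%: (88 − 62.48 = 25.52→26, 242 − 171.82 = 70.18→70, 48 − 34.08 = 13.92→14) → #1A460E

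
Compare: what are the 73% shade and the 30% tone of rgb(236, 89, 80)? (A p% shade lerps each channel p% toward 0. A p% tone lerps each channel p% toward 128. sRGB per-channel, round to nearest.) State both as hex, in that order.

#401816, #cc655e

73% shade:
  R: 236 − 172.28 = 63.72 → 64
  G: 89 + 0.73×(0−89) = 89 − 64.97 = 24.03 → 24
  B: 80 − 58.4 = 21.6 → 22
  → #401816
30% tone:
  R: 236 + 0.3×(128−236) = 236 − 32.4 = 203.6 → 204
  G: 89 + 11.7 = 100.7 → 101
  B: 80 + 14.4 = 94.4 → 94
  → #cc655e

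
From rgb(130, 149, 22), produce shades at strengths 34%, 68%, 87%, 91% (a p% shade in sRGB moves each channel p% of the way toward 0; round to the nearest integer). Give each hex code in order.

34%: (130 − 44.2 = 85.8→86, 149 − 50.66 = 98.34→98, 22 − 7.48 = 14.52→15) → #56620F
68%: (130 − 88.4 = 41.6→42, 149 − 101.32 = 47.68→48, 22 − 14.96 = 7.04→7) → #2A3007
87%: (130 − 113.1 = 16.9→17, 149 − 129.63 = 19.37→19, 22 − 19.14 = 2.86→3) → #111303
91%: (130 − 118.3 = 11.7→12, 149 − 135.59 = 13.41→13, 22 − 20.02 = 1.98→2) → #0C0D02

#56620F, #2A3007, #111303, #0C0D02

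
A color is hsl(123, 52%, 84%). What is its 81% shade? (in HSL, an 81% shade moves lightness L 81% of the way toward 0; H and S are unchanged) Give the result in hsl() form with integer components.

L moves 81% from 84 toward 0: 84 − 68.04 = 15.96 → 16.
H and S are unchanged.

hsl(123, 52%, 16%)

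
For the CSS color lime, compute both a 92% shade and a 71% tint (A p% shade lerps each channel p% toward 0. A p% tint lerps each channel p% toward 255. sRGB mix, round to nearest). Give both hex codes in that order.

CSS lime is rgb(0, 255, 0).
92% shade:
  R: 0 + 0.92×(0−0) = 0 + 0 = 0 → 0
  G: 255 − 234.6 = 20.4 → 20
  B: 0 + 0.92×(0−0) = 0 + 0 = 0 → 0
  → #001400
71% tint:
  R: 0 + 181.05 = 181.05 → 181
  G: 255 + 0.71×(255−255) = 255 + 0 = 255 → 255
  B: 0 + 181.05 = 181.05 → 181
  → #b5ffb5

#001400, #b5ffb5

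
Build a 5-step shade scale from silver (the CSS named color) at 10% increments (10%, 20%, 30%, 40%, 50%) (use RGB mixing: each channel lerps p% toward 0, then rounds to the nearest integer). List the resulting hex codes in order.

CSS silver is rgb(192, 192, 192).
10%: (192 − 19.2 = 172.8→173, 192 − 19.2 = 172.8→173, 192 − 19.2 = 172.8→173) → #ADADAD
20%: (192 − 38.4 = 153.6→154, 192 − 38.4 = 153.6→154, 192 − 38.4 = 153.6→154) → #9A9A9A
30%: (192 − 57.6 = 134.4→134, 192 − 57.6 = 134.4→134, 192 − 57.6 = 134.4→134) → #868686
40%: (192 − 76.8 = 115.2→115, 192 − 76.8 = 115.2→115, 192 − 76.8 = 115.2→115) → #737373
50%: (192 − 96 = 96→96, 192 − 96 = 96→96, 192 − 96 = 96→96) → #606060

#ADADAD, #9A9A9A, #868686, #737373, #606060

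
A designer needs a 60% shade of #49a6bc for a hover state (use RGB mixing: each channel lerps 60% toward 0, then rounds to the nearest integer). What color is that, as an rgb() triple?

rgb(29, 66, 75)

#49a6bc is rgb(73, 166, 188).
Lerp each channel 60% toward 0:
  R: 73 + 0.6×(0−73) = 73 − 43.8 = 29.2 → 29
  G: 166 + 0.6×(0−166) = 166 − 99.6 = 66.4 → 66
  B: 188 + 0.6×(0−188) = 188 − 112.8 = 75.2 → 75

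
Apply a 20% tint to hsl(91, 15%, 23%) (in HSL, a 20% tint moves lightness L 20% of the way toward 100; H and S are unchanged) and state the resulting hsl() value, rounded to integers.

L moves 20% from 23 toward 100: 23 + 15.4 = 38.4 → 38.
H and S are unchanged.

hsl(91, 15%, 38%)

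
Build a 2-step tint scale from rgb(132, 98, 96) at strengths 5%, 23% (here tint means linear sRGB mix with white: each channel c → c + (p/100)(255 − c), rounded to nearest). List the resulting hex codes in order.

#8A6A68, #A08685

5%: (132 + 6.15 = 138.15→138, 98 + 7.85 = 105.85→106, 96 + 7.95 = 103.95→104) → #8A6A68
23%: (132 + 28.29 = 160.29→160, 98 + 36.11 = 134.11→134, 96 + 36.57 = 132.57→133) → #A08685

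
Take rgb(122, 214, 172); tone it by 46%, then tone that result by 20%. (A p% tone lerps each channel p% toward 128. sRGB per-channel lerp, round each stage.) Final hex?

A 46% tone moves each channel 46% toward 128:
  R: 122 + 2.76 = 124.76 → 125
  G: 214 − 39.56 = 174.44 → 174
  B: 172 − 20.24 = 151.76 → 152
After the tone: rgb(125, 174, 152) = #7DAE98.
Lerp each channel 20% toward 128:
  R: 125 + 0.2×(128−125) = 125 + 0.6 = 125.6 → 126
  G: 174 − 9.2 = 164.8 → 165
  B: 152 + 0.2×(128−152) = 152 − 4.8 = 147.2 → 147
rgb(126, 165, 147) = #7EA593.

#7EA593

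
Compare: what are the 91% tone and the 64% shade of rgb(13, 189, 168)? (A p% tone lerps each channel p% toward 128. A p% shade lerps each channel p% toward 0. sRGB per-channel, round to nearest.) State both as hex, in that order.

#768584, #05443C

91% tone:
  R: 13 + 0.91×(128−13) = 13 + 104.65 = 117.65 → 118
  G: 189 + 0.91×(128−189) = 189 − 55.51 = 133.49 → 133
  B: 168 + 0.91×(128−168) = 168 − 36.4 = 131.6 → 132
  → #768584
64% shade:
  R: 13 + 0.64×(0−13) = 13 − 8.32 = 4.68 → 5
  G: 189 − 120.96 = 68.04 → 68
  B: 168 − 107.52 = 60.48 → 60
  → #05443C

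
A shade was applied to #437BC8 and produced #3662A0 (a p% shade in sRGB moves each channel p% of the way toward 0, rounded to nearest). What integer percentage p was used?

20%

#437BC8 is rgb(67, 123, 200); #3662A0 is rgb(54, 98, 160).
On the B channel (widest range): 160 ≈ 200 + (p/100)(0 − 200), so p ≈ 100×(160 − 200)/(0 − 200) = -4000/-200 = 20.00.
p = 20 reproduces all three channels after rounding.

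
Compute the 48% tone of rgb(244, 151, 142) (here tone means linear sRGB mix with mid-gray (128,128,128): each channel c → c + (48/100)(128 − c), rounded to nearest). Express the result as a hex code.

Lerp each channel 48% toward 128:
  R: 244 − 55.68 = 188.32 → 188
  G: 151 + 0.48×(128−151) = 151 − 11.04 = 139.96 → 140
  B: 142 − 6.72 = 135.28 → 135
rgb(188, 140, 135) = #BC8C87.

#BC8C87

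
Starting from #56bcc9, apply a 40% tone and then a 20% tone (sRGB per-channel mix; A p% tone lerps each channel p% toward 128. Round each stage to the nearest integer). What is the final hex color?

#56bcc9 is rgb(86, 188, 201).
Per channel, c → c + 0.4(128 − c):
  R: 86 + 0.4×(128−86) = 86 + 16.8 = 102.8 → 103
  G: 188 + 0.4×(128−188) = 188 − 24 = 164 → 164
  B: 201 − 29.2 = 171.8 → 172
After the tone: rgb(103, 164, 172) = #67a4ac.
Lerp each channel 20% toward 128:
  R: 103 + 5 = 108 → 108
  G: 164 + 0.2×(128−164) = 164 − 7.2 = 156.8 → 157
  B: 172 + 0.2×(128−172) = 172 − 8.8 = 163.2 → 163
rgb(108, 157, 163) = #6c9da3.

#6c9da3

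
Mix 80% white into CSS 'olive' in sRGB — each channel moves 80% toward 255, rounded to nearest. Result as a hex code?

#e6e6cc

CSS olive is rgb(128, 128, 0).
Lerp each channel 80% toward 255:
  R: 128 + 0.8×(255−128) = 128 + 101.6 = 229.6 → 230
  G: 128 + 0.8×(255−128) = 128 + 101.6 = 229.6 → 230
  B: 0 + 0.8×(255−0) = 0 + 204 = 204 → 204
rgb(230, 230, 204) = #e6e6cc.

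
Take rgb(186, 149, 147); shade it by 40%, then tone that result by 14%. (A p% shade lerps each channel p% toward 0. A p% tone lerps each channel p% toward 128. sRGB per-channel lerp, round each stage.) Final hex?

#725E5E

Lerp each channel 40% toward 0:
  R: 186 + 0.4×(0−186) = 186 − 74.4 = 111.6 → 112
  G: 149 + 0.4×(0−149) = 149 − 59.6 = 89.4 → 89
  B: 147 + 0.4×(0−147) = 147 − 58.8 = 88.2 → 88
After the shade: rgb(112, 89, 88) = #705958.
A 14% tone moves each channel 14% toward 128:
  R: 112 + 2.24 = 114.24 → 114
  G: 89 + 5.46 = 94.46 → 94
  B: 88 + 5.6 = 93.6 → 94
rgb(114, 94, 94) = #725E5E.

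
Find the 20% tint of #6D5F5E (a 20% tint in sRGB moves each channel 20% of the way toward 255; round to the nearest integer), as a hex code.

#8A7F7E

#6D5F5E is rgb(109, 95, 94).
Per channel, c → c + 0.2(255 − c):
  R: 109 + 0.2×(255−109) = 109 + 29.2 = 138.2 → 138
  G: 95 + 0.2×(255−95) = 95 + 32 = 127 → 127
  B: 94 + 0.2×(255−94) = 94 + 32.2 = 126.2 → 126
rgb(138, 127, 126) = #8A7F7E.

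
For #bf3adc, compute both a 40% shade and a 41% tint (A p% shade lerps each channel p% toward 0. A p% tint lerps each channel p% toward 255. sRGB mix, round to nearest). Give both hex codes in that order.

#bf3adc is rgb(191, 58, 220).
40% shade:
  R: 191 + 0.4×(0−191) = 191 − 76.4 = 114.6 → 115
  G: 58 − 23.2 = 34.8 → 35
  B: 220 − 88 = 132 → 132
  → #732384
41% tint:
  R: 191 + 0.41×(255−191) = 191 + 26.24 = 217.24 → 217
  G: 58 + 80.77 = 138.77 → 139
  B: 220 + 0.41×(255−220) = 220 + 14.35 = 234.35 → 234
  → #d98bea

#732384, #d98bea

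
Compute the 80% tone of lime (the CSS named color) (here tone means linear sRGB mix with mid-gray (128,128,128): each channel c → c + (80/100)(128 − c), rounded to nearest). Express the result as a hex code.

#669966

CSS lime is rgb(0, 255, 0).
Per channel, c → c + 0.8(128 − c):
  R: 0 + 0.8×(128−0) = 0 + 102.4 = 102.4 → 102
  G: 255 − 101.6 = 153.4 → 153
  B: 0 + 102.4 = 102.4 → 102
rgb(102, 153, 102) = #669966.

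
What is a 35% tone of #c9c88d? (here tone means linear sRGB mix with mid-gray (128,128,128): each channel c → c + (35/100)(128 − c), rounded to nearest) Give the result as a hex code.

#afaf88

#c9c88d is rgb(201, 200, 141).
Per channel, c → c + 0.35(128 − c):
  R: 201 − 25.55 = 175.45 → 175
  G: 200 + 0.35×(128−200) = 200 − 25.2 = 174.8 → 175
  B: 141 − 4.55 = 136.45 → 136
rgb(175, 175, 136) = #afaf88.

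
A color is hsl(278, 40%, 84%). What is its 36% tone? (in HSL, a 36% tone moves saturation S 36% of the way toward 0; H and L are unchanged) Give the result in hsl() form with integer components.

S moves 36% from 40 toward 0: 40 − 14.4 = 25.6 → 26.
H and L are unchanged.

hsl(278, 26%, 84%)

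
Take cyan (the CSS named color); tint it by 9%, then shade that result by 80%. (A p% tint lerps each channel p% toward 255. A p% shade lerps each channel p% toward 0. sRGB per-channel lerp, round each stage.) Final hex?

#053333

CSS cyan is rgb(0, 255, 255).
Lerp each channel 9% toward 255:
  R: 0 + 0.09×(255−0) = 0 + 22.95 = 22.95 → 23
  G: 255 + 0.09×(255−255) = 255 + 0 = 255 → 255
  B: 255 + 0.09×(255−255) = 255 + 0 = 255 → 255
After the tint: rgb(23, 255, 255) = #17FFFF.
Per channel, c → c + 0.8(0 − c):
  R: 23 − 18.4 = 4.6 → 5
  G: 255 − 204 = 51 → 51
  B: 255 + 0.8×(0−255) = 255 − 204 = 51 → 51
rgb(5, 51, 51) = #053333.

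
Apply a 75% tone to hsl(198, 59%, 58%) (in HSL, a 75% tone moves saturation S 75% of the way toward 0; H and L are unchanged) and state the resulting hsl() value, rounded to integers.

S moves 75% from 59 toward 0: 59 − 44.25 = 14.75 → 15.
H and L are unchanged.

hsl(198, 15%, 58%)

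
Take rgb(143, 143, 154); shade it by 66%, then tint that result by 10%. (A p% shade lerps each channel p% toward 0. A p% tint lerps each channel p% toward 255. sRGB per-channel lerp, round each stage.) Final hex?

Lerp each channel 66% toward 0:
  R: 143 + 0.66×(0−143) = 143 − 94.38 = 48.62 → 49
  G: 143 + 0.66×(0−143) = 143 − 94.38 = 48.62 → 49
  B: 154 + 0.66×(0−154) = 154 − 101.64 = 52.36 → 52
After the shade: rgb(49, 49, 52) = #313134.
Lerp each channel 10% toward 255:
  R: 49 + 20.6 = 69.6 → 70
  G: 49 + 0.1×(255−49) = 49 + 20.6 = 69.6 → 70
  B: 52 + 0.1×(255−52) = 52 + 20.3 = 72.3 → 72
rgb(70, 70, 72) = #464648.

#464648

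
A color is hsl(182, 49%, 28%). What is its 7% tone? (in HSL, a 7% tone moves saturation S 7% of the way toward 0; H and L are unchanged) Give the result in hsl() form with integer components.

S moves 7% from 49 toward 0: 49 − 3.43 = 45.57 → 46.
H and L are unchanged.

hsl(182, 46%, 28%)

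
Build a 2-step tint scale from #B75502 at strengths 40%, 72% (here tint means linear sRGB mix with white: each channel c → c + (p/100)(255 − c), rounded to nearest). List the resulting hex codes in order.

#B75502 is rgb(183, 85, 2).
40%: (183 + 28.8 = 211.8→212, 85 + 68 = 153→153, 2 + 101.2 = 103.2→103) → #D49967
72%: (183 + 51.84 = 234.84→235, 85 + 122.4 = 207.4→207, 2 + 182.16 = 184.16→184) → #EBCFB8

#D49967, #EBCFB8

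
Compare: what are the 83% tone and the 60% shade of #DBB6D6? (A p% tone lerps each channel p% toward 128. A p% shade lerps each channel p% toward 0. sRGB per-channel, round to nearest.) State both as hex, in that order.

#8F898F, #584956

#DBB6D6 is rgb(219, 182, 214).
83% tone:
  R: 219 + 0.83×(128−219) = 219 − 75.53 = 143.47 → 143
  G: 182 + 0.83×(128−182) = 182 − 44.82 = 137.18 → 137
  B: 214 + 0.83×(128−214) = 214 − 71.38 = 142.62 → 143
  → #8F898F
60% shade:
  R: 219 + 0.6×(0−219) = 219 − 131.4 = 87.6 → 88
  G: 182 − 109.2 = 72.8 → 73
  B: 214 + 0.6×(0−214) = 214 − 128.4 = 85.6 → 86
  → #584956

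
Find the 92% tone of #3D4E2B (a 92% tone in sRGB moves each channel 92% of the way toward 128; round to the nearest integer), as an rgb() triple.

#3D4E2B is rgb(61, 78, 43).
Per channel, c → c + 0.92(128 − c):
  R: 61 + 0.92×(128−61) = 61 + 61.64 = 122.64 → 123
  G: 78 + 0.92×(128−78) = 78 + 46 = 124 → 124
  B: 43 + 0.92×(128−43) = 43 + 78.2 = 121.2 → 121

rgb(123, 124, 121)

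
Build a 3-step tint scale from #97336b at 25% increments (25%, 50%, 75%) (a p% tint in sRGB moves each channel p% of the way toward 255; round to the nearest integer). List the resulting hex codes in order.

#b16690, #cb99b5, #e5ccda

#97336b is rgb(151, 51, 107).
25%: (151 + 26 = 177→177, 51 + 51 = 102→102, 107 + 37 = 144→144) → #b16690
50%: (151 + 52 = 203→203, 51 + 102 = 153→153, 107 + 74 = 181→181) → #cb99b5
75%: (151 + 78 = 229→229, 51 + 153 = 204→204, 107 + 111 = 218→218) → #e5ccda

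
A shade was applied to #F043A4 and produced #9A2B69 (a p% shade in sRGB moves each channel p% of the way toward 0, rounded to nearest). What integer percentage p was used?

#F043A4 is rgb(240, 67, 164); #9A2B69 is rgb(154, 43, 105).
On the R channel (widest range): 154 ≈ 240 + (p/100)(0 − 240), so p ≈ 100×(154 − 240)/(0 − 240) = -8600/-240 = 35.83.
p = 36 reproduces all three channels after rounding.

36%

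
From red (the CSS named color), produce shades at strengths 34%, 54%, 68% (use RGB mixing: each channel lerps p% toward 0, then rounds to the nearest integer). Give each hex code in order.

#a80000, #750000, #520000

CSS red is rgb(255, 0, 0).
34%: (255 − 86.7 = 168.3→168, 0→0, 0→0) → #a80000
54%: (255 − 137.7 = 117.3→117, 0→0, 0→0) → #750000
68%: (255 − 173.4 = 81.6→82, 0→0, 0→0) → #520000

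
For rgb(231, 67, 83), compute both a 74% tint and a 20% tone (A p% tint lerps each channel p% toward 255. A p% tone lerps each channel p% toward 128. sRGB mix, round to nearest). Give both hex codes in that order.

74% tint:
  R: 231 + 17.76 = 248.76 → 249
  G: 67 + 139.12 = 206.12 → 206
  B: 83 + 127.28 = 210.28 → 210
  → #f9ced2
20% tone:
  R: 231 + 0.2×(128−231) = 231 − 20.6 = 210.4 → 210
  G: 67 + 0.2×(128−67) = 67 + 12.2 = 79.2 → 79
  B: 83 + 9 = 92 → 92
  → #d24f5c

#f9ced2, #d24f5c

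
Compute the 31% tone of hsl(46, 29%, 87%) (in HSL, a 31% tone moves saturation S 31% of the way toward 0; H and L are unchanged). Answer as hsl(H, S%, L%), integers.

S moves 31% from 29 toward 0: 29 − 8.99 = 20.01 → 20.
H and L are unchanged.

hsl(46, 20%, 87%)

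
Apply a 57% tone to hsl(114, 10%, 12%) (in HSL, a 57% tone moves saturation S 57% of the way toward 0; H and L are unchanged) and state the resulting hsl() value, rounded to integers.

S moves 57% from 10 toward 0: 10 − 5.7 = 4.3 → 4.
H and L are unchanged.

hsl(114, 4%, 12%)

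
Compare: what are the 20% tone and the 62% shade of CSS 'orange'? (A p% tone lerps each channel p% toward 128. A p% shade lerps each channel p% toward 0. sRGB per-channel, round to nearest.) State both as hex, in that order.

#E69E1A, #613F00

CSS orange is rgb(255, 165, 0).
20% tone:
  R: 255 + 0.2×(128−255) = 255 − 25.4 = 229.6 → 230
  G: 165 − 7.4 = 157.6 → 158
  B: 0 + 0.2×(128−0) = 0 + 25.6 = 25.6 → 26
  → #E69E1A
62% shade:
  R: 255 + 0.62×(0−255) = 255 − 158.1 = 96.9 → 97
  G: 165 − 102.3 = 62.7 → 63
  B: 0 + 0.62×(0−0) = 0 + 0 = 0 → 0
  → #613F00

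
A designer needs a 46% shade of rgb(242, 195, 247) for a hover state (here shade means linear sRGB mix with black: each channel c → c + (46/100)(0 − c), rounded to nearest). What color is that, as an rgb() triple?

Lerp each channel 46% toward 0:
  R: 242 + 0.46×(0−242) = 242 − 111.32 = 130.68 → 131
  G: 195 + 0.46×(0−195) = 195 − 89.7 = 105.3 → 105
  B: 247 − 113.62 = 133.38 → 133

rgb(131, 105, 133)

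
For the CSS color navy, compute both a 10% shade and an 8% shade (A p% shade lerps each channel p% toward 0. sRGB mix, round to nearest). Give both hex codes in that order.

CSS navy is rgb(0, 0, 128).
10% shade:
  R: 0 + 0.1×(0−0) = 0 + 0 = 0 → 0
  G: 0 + 0 = 0 → 0
  B: 128 − 12.8 = 115.2 → 115
  → #000073
8% shade:
  R: 0 + 0.08×(0−0) = 0 + 0 = 0 → 0
  G: 0 + 0 = 0 → 0
  B: 128 + 0.08×(0−128) = 128 − 10.24 = 117.76 → 118
  → #000076

#000073, #000076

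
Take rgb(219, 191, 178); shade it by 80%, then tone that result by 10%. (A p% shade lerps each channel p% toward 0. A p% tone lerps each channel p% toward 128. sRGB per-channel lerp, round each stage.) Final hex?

Per channel, c → c + 0.8(0 − c):
  R: 219 − 175.2 = 43.8 → 44
  G: 191 − 152.8 = 38.2 → 38
  B: 178 + 0.8×(0−178) = 178 − 142.4 = 35.6 → 36
After the shade: rgb(44, 38, 36) = #2c2624.
Lerp each channel 10% toward 128:
  R: 44 + 0.1×(128−44) = 44 + 8.4 = 52.4 → 52
  G: 38 + 0.1×(128−38) = 38 + 9 = 47 → 47
  B: 36 + 0.1×(128−36) = 36 + 9.2 = 45.2 → 45
rgb(52, 47, 45) = #342f2d.

#342f2d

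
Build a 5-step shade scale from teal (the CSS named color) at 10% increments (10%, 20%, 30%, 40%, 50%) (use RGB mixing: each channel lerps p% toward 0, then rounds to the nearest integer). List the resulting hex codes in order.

CSS teal is rgb(0, 128, 128).
10%: (0→0, 128 − 12.8 = 115.2→115, 128 − 12.8 = 115.2→115) → #007373
20%: (0→0, 128 − 25.6 = 102.4→102, 128 − 25.6 = 102.4→102) → #006666
30%: (0→0, 128 − 38.4 = 89.6→90, 128 − 38.4 = 89.6→90) → #005a5a
40%: (0→0, 128 − 51.2 = 76.8→77, 128 − 51.2 = 76.8→77) → #004d4d
50%: (0→0, 128 − 64 = 64→64, 128 − 64 = 64→64) → #004040

#007373, #006666, #005a5a, #004d4d, #004040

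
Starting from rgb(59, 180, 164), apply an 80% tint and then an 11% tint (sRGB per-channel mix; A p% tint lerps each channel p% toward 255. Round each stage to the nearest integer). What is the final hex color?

#DCF2EF

Lerp each channel 80% toward 255:
  R: 59 + 0.8×(255−59) = 59 + 156.8 = 215.8 → 216
  G: 180 + 60 = 240 → 240
  B: 164 + 72.8 = 236.8 → 237
After the tint: rgb(216, 240, 237) = #D8F0ED.
Per channel, c → c + 0.11(255 − c):
  R: 216 + 0.11×(255−216) = 216 + 4.29 = 220.29 → 220
  G: 240 + 0.11×(255−240) = 240 + 1.65 = 241.65 → 242
  B: 237 + 0.11×(255−237) = 237 + 1.98 = 238.98 → 239
rgb(220, 242, 239) = #DCF2EF.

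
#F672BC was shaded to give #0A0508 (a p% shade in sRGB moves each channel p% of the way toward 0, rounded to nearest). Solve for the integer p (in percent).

96%

#F672BC is rgb(246, 114, 188); #0A0508 is rgb(10, 5, 8).
On the R channel (widest range): 10 ≈ 246 + (p/100)(0 − 246), so p ≈ 100×(10 − 246)/(0 − 246) = -23600/-246 = 95.93.
p = 96 reproduces all three channels after rounding.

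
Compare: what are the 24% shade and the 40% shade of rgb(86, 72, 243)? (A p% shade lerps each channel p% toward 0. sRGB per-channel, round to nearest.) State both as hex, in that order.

24% shade:
  R: 86 − 20.64 = 65.36 → 65
  G: 72 − 17.28 = 54.72 → 55
  B: 243 + 0.24×(0−243) = 243 − 58.32 = 184.68 → 185
  → #4137B9
40% shade:
  R: 86 − 34.4 = 51.6 → 52
  G: 72 − 28.8 = 43.2 → 43
  B: 243 + 0.4×(0−243) = 243 − 97.2 = 145.8 → 146
  → #342B92

#4137B9, #342B92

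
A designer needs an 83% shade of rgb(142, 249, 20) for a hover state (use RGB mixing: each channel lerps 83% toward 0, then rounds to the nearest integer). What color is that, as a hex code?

Lerp each channel 83% toward 0:
  R: 142 − 117.86 = 24.14 → 24
  G: 249 + 0.83×(0−249) = 249 − 206.67 = 42.33 → 42
  B: 20 + 0.83×(0−20) = 20 − 16.6 = 3.4 → 3
rgb(24, 42, 3) = #182a03.

#182a03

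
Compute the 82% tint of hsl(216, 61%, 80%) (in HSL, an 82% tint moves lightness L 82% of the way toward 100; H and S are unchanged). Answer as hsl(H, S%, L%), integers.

hsl(216, 61%, 96%)

L moves 82% from 80 toward 100: 80 + 16.4 = 96.4 → 96.
H and S are unchanged.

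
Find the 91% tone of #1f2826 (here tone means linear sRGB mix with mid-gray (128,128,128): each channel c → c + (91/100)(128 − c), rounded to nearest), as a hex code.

#777878

#1f2826 is rgb(31, 40, 38).
Per channel, c → c + 0.91(128 − c):
  R: 31 + 88.27 = 119.27 → 119
  G: 40 + 0.91×(128−40) = 40 + 80.08 = 120.08 → 120
  B: 38 + 81.9 = 119.9 → 120
rgb(119, 120, 120) = #777878.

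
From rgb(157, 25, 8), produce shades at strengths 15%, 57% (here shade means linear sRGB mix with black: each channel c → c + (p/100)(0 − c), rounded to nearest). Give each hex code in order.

15%: (157 − 23.55 = 133.45→133, 25 − 3.75 = 21.25→21, 8 − 1.2 = 6.8→7) → #851507
57%: (157 − 89.49 = 67.51→68, 25 − 14.25 = 10.75→11, 8 − 4.56 = 3.44→3) → #440B03

#851507, #440B03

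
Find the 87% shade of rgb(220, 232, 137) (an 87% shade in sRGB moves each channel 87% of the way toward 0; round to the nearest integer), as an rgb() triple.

An 87% shade moves each channel 87% toward 0:
  R: 220 + 0.87×(0−220) = 220 − 191.4 = 28.6 → 29
  G: 232 − 201.84 = 30.16 → 30
  B: 137 + 0.87×(0−137) = 137 − 119.19 = 17.81 → 18

rgb(29, 30, 18)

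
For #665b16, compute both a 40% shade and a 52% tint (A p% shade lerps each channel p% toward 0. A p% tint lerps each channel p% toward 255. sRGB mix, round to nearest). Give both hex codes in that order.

#665b16 is rgb(102, 91, 22).
40% shade:
  R: 102 + 0.4×(0−102) = 102 − 40.8 = 61.2 → 61
  G: 91 + 0.4×(0−91) = 91 − 36.4 = 54.6 → 55
  B: 22 − 8.8 = 13.2 → 13
  → #3d370d
52% tint:
  R: 102 + 0.52×(255−102) = 102 + 79.56 = 181.56 → 182
  G: 91 + 85.28 = 176.28 → 176
  B: 22 + 0.52×(255−22) = 22 + 121.16 = 143.16 → 143
  → #b6b08f

#3d370d, #b6b08f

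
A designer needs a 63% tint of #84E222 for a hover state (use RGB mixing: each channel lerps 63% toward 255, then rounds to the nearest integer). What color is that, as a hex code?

#D1F4AD

#84E222 is rgb(132, 226, 34).
Per channel, c → c + 0.63(255 − c):
  R: 132 + 0.63×(255−132) = 132 + 77.49 = 209.49 → 209
  G: 226 + 18.27 = 244.27 → 244
  B: 34 + 0.63×(255−34) = 34 + 139.23 = 173.23 → 173
rgb(209, 244, 173) = #D1F4AD.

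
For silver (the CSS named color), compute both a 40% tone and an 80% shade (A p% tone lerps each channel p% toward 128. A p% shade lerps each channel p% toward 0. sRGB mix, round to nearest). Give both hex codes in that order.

CSS silver is rgb(192, 192, 192).
40% tone:
  R: 192 − 25.6 = 166.4 → 166
  G: 192 − 25.6 = 166.4 → 166
  B: 192 + 0.4×(128−192) = 192 − 25.6 = 166.4 → 166
  → #A6A6A6
80% shade:
  R: 192 + 0.8×(0−192) = 192 − 153.6 = 38.4 → 38
  G: 192 + 0.8×(0−192) = 192 − 153.6 = 38.4 → 38
  B: 192 + 0.8×(0−192) = 192 − 153.6 = 38.4 → 38
  → #262626

#A6A6A6, #262626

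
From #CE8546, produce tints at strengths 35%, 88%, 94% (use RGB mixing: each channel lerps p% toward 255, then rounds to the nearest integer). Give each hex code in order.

#DFB087, #F9F0E9, #FCF8F4

#CE8546 is rgb(206, 133, 70).
35%: (206 + 17.15 = 223.15→223, 133 + 42.7 = 175.7→176, 70 + 64.75 = 134.75→135) → #DFB087
88%: (206 + 43.12 = 249.12→249, 133 + 107.36 = 240.36→240, 70 + 162.8 = 232.8→233) → #F9F0E9
94%: (206 + 46.06 = 252.06→252, 133 + 114.68 = 247.68→248, 70 + 173.9 = 243.9→244) → #FCF8F4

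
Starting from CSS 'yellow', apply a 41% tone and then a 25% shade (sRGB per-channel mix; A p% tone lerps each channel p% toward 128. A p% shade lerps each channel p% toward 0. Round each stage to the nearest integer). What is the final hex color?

#989827

CSS yellow is rgb(255, 255, 0).
Lerp each channel 41% toward 128:
  R: 255 − 52.07 = 202.93 → 203
  G: 255 − 52.07 = 202.93 → 203
  B: 0 + 0.41×(128−0) = 0 + 52.48 = 52.48 → 52
After the tone: rgb(203, 203, 52) = #CBCB34.
Lerp each channel 25% toward 0:
  R: 203 + 0.25×(0−203) = 203 − 50.75 = 152.25 → 152
  G: 203 + 0.25×(0−203) = 203 − 50.75 = 152.25 → 152
  B: 52 + 0.25×(0−52) = 52 − 13 = 39 → 39
rgb(152, 152, 39) = #989827.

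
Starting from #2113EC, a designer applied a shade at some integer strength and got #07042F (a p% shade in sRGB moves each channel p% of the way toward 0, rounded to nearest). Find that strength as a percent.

#2113EC is rgb(33, 19, 236); #07042F is rgb(7, 4, 47).
On the B channel (widest range): 47 ≈ 236 + (p/100)(0 − 236), so p ≈ 100×(47 − 236)/(0 − 236) = -18900/-236 = 80.08.
p = 80 reproduces all three channels after rounding.

80%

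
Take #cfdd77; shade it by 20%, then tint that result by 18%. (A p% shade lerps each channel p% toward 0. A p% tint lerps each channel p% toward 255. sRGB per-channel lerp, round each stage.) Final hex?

#b6bf7c

#cfdd77 is rgb(207, 221, 119).
A 20% shade moves each channel 20% toward 0:
  R: 207 − 41.4 = 165.6 → 166
  G: 221 − 44.2 = 176.8 → 177
  B: 119 + 0.2×(0−119) = 119 − 23.8 = 95.2 → 95
After the shade: rgb(166, 177, 95) = #a6b15f.
Lerp each channel 18% toward 255:
  R: 166 + 0.18×(255−166) = 166 + 16.02 = 182.02 → 182
  G: 177 + 0.18×(255−177) = 177 + 14.04 = 191.04 → 191
  B: 95 + 28.8 = 123.8 → 124
rgb(182, 191, 124) = #b6bf7c.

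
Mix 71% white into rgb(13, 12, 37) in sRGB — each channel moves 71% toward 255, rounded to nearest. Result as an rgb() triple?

rgb(185, 185, 192)

A 71% tint moves each channel 71% toward 255:
  R: 13 + 0.71×(255−13) = 13 + 171.82 = 184.82 → 185
  G: 12 + 0.71×(255−12) = 12 + 172.53 = 184.53 → 185
  B: 37 + 0.71×(255−37) = 37 + 154.78 = 191.78 → 192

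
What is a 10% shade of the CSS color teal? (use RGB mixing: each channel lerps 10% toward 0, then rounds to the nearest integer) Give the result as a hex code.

#007373

CSS teal is rgb(0, 128, 128).
Per channel, c → c + 0.1(0 − c):
  R: 0 + 0 = 0 → 0
  G: 128 − 12.8 = 115.2 → 115
  B: 128 + 0.1×(0−128) = 128 − 12.8 = 115.2 → 115
rgb(0, 115, 115) = #007373.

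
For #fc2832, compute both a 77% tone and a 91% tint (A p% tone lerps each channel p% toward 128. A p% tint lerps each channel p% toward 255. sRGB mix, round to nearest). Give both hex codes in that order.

#9d6c6e, #ffeced

#fc2832 is rgb(252, 40, 50).
77% tone:
  R: 252 − 95.48 = 156.52 → 157
  G: 40 + 0.77×(128−40) = 40 + 67.76 = 107.76 → 108
  B: 50 + 0.77×(128−50) = 50 + 60.06 = 110.06 → 110
  → #9d6c6e
91% tint:
  R: 252 + 0.91×(255−252) = 252 + 2.73 = 254.73 → 255
  G: 40 + 195.65 = 235.65 → 236
  B: 50 + 0.91×(255−50) = 50 + 186.55 = 236.55 → 237
  → #ffeced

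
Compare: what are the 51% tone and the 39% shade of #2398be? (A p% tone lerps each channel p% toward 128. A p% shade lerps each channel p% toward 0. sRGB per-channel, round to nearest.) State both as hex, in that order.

#2398be is rgb(35, 152, 190).
51% tone:
  R: 35 + 0.51×(128−35) = 35 + 47.43 = 82.43 → 82
  G: 152 + 0.51×(128−152) = 152 − 12.24 = 139.76 → 140
  B: 190 − 31.62 = 158.38 → 158
  → #528c9e
39% shade:
  R: 35 − 13.65 = 21.35 → 21
  G: 152 + 0.39×(0−152) = 152 − 59.28 = 92.72 → 93
  B: 190 − 74.1 = 115.9 → 116
  → #155d74

#528c9e, #155d74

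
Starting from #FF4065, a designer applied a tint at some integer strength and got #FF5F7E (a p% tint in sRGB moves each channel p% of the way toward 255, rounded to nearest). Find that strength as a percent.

#FF4065 is rgb(255, 64, 101); #FF5F7E is rgb(255, 95, 126).
On the G channel (widest range): 95 ≈ 64 + (p/100)(255 − 64), so p ≈ 100×(95 − 64)/(255 − 64) = 3100/191 = 16.23.
p = 16 reproduces all three channels after rounding.

16%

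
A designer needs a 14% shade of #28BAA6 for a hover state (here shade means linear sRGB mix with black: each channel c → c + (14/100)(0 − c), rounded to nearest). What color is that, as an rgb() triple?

rgb(34, 160, 143)

#28BAA6 is rgb(40, 186, 166).
A 14% shade moves each channel 14% toward 0:
  R: 40 − 5.6 = 34.4 → 34
  G: 186 − 26.04 = 159.96 → 160
  B: 166 − 23.24 = 142.76 → 143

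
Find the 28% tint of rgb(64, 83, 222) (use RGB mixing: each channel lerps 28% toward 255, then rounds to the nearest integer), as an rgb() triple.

A 28% tint moves each channel 28% toward 255:
  R: 64 + 0.28×(255−64) = 64 + 53.48 = 117.48 → 117
  G: 83 + 0.28×(255−83) = 83 + 48.16 = 131.16 → 131
  B: 222 + 9.24 = 231.24 → 231

rgb(117, 131, 231)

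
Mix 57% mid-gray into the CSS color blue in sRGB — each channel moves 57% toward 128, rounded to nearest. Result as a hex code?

#4949B7

CSS blue is rgb(0, 0, 255).
Per channel, c → c + 0.57(128 − c):
  R: 0 + 0.57×(128−0) = 0 + 72.96 = 72.96 → 73
  G: 0 + 0.57×(128−0) = 0 + 72.96 = 72.96 → 73
  B: 255 + 0.57×(128−255) = 255 − 72.39 = 182.61 → 183
rgb(73, 73, 183) = #4949B7.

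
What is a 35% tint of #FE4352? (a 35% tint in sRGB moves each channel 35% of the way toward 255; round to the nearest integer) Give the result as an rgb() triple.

rgb(254, 133, 143)

#FE4352 is rgb(254, 67, 82).
Per channel, c → c + 0.35(255 − c):
  R: 254 + 0.35×(255−254) = 254 + 0.35 = 254.35 → 254
  G: 67 + 0.35×(255−67) = 67 + 65.8 = 132.8 → 133
  B: 82 + 60.55 = 142.55 → 143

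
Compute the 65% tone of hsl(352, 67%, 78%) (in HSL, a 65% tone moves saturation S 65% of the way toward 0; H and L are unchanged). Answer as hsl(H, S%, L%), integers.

hsl(352, 23%, 78%)

S moves 65% from 67 toward 0: 67 − 43.55 = 23.45 → 23.
H and L are unchanged.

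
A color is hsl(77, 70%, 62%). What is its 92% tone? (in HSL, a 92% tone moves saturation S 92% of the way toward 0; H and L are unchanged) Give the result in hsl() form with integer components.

S moves 92% from 70 toward 0: 70 − 64.4 = 5.6 → 6.
H and L are unchanged.

hsl(77, 6%, 62%)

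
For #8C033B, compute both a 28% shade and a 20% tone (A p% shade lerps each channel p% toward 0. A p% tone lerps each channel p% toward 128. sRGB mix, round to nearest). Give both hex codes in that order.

#8C033B is rgb(140, 3, 59).
28% shade:
  R: 140 + 0.28×(0−140) = 140 − 39.2 = 100.8 → 101
  G: 3 − 0.84 = 2.16 → 2
  B: 59 + 0.28×(0−59) = 59 − 16.52 = 42.48 → 42
  → #65022A
20% tone:
  R: 140 + 0.2×(128−140) = 140 − 2.4 = 137.6 → 138
  G: 3 + 0.2×(128−3) = 3 + 25 = 28 → 28
  B: 59 + 0.2×(128−59) = 59 + 13.8 = 72.8 → 73
  → #8A1C49

#65022A, #8A1C49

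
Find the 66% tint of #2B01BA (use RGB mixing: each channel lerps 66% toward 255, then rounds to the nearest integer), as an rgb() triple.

rgb(183, 169, 232)

#2B01BA is rgb(43, 1, 186).
A 66% tint moves each channel 66% toward 255:
  R: 43 + 0.66×(255−43) = 43 + 139.92 = 182.92 → 183
  G: 1 + 0.66×(255−1) = 1 + 167.64 = 168.64 → 169
  B: 186 + 45.54 = 231.54 → 232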